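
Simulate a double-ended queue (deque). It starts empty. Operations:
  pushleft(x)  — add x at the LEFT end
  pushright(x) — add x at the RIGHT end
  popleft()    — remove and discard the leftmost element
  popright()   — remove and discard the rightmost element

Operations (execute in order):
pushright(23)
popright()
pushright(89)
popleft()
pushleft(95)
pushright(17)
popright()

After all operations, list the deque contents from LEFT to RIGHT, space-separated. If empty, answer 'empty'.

pushright(23): [23]
popright(): []
pushright(89): [89]
popleft(): []
pushleft(95): [95]
pushright(17): [95, 17]
popright(): [95]

Answer: 95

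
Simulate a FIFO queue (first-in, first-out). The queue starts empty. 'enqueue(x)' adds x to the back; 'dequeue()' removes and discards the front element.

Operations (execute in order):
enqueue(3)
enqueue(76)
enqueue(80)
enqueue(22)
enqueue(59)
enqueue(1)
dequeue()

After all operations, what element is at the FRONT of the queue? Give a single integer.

Answer: 76

Derivation:
enqueue(3): queue = [3]
enqueue(76): queue = [3, 76]
enqueue(80): queue = [3, 76, 80]
enqueue(22): queue = [3, 76, 80, 22]
enqueue(59): queue = [3, 76, 80, 22, 59]
enqueue(1): queue = [3, 76, 80, 22, 59, 1]
dequeue(): queue = [76, 80, 22, 59, 1]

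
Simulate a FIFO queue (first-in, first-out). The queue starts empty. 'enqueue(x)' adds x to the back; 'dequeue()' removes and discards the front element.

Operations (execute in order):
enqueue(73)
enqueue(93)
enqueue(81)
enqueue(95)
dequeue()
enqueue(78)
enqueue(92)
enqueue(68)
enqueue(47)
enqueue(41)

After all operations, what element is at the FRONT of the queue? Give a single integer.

enqueue(73): queue = [73]
enqueue(93): queue = [73, 93]
enqueue(81): queue = [73, 93, 81]
enqueue(95): queue = [73, 93, 81, 95]
dequeue(): queue = [93, 81, 95]
enqueue(78): queue = [93, 81, 95, 78]
enqueue(92): queue = [93, 81, 95, 78, 92]
enqueue(68): queue = [93, 81, 95, 78, 92, 68]
enqueue(47): queue = [93, 81, 95, 78, 92, 68, 47]
enqueue(41): queue = [93, 81, 95, 78, 92, 68, 47, 41]

Answer: 93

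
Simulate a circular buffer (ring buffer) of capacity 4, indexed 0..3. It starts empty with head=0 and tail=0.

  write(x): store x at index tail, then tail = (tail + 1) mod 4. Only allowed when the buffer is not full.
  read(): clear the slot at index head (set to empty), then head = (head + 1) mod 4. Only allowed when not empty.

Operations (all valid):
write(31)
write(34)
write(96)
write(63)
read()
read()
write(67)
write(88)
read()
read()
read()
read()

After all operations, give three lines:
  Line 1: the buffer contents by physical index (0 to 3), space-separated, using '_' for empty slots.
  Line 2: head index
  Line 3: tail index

write(31): buf=[31 _ _ _], head=0, tail=1, size=1
write(34): buf=[31 34 _ _], head=0, tail=2, size=2
write(96): buf=[31 34 96 _], head=0, tail=3, size=3
write(63): buf=[31 34 96 63], head=0, tail=0, size=4
read(): buf=[_ 34 96 63], head=1, tail=0, size=3
read(): buf=[_ _ 96 63], head=2, tail=0, size=2
write(67): buf=[67 _ 96 63], head=2, tail=1, size=3
write(88): buf=[67 88 96 63], head=2, tail=2, size=4
read(): buf=[67 88 _ 63], head=3, tail=2, size=3
read(): buf=[67 88 _ _], head=0, tail=2, size=2
read(): buf=[_ 88 _ _], head=1, tail=2, size=1
read(): buf=[_ _ _ _], head=2, tail=2, size=0

Answer: _ _ _ _
2
2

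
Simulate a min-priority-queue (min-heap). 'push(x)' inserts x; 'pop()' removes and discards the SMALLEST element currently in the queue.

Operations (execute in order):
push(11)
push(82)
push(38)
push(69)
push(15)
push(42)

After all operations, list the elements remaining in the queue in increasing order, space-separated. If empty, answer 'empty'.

push(11): heap contents = [11]
push(82): heap contents = [11, 82]
push(38): heap contents = [11, 38, 82]
push(69): heap contents = [11, 38, 69, 82]
push(15): heap contents = [11, 15, 38, 69, 82]
push(42): heap contents = [11, 15, 38, 42, 69, 82]

Answer: 11 15 38 42 69 82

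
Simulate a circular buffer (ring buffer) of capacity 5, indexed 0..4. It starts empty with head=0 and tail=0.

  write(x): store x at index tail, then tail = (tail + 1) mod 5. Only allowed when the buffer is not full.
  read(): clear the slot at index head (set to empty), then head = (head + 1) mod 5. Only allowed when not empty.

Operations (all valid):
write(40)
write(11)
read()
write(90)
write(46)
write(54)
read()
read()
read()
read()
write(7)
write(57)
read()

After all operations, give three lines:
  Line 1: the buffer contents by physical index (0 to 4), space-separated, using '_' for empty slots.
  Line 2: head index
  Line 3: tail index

Answer: _ 57 _ _ _
1
2

Derivation:
write(40): buf=[40 _ _ _ _], head=0, tail=1, size=1
write(11): buf=[40 11 _ _ _], head=0, tail=2, size=2
read(): buf=[_ 11 _ _ _], head=1, tail=2, size=1
write(90): buf=[_ 11 90 _ _], head=1, tail=3, size=2
write(46): buf=[_ 11 90 46 _], head=1, tail=4, size=3
write(54): buf=[_ 11 90 46 54], head=1, tail=0, size=4
read(): buf=[_ _ 90 46 54], head=2, tail=0, size=3
read(): buf=[_ _ _ 46 54], head=3, tail=0, size=2
read(): buf=[_ _ _ _ 54], head=4, tail=0, size=1
read(): buf=[_ _ _ _ _], head=0, tail=0, size=0
write(7): buf=[7 _ _ _ _], head=0, tail=1, size=1
write(57): buf=[7 57 _ _ _], head=0, tail=2, size=2
read(): buf=[_ 57 _ _ _], head=1, tail=2, size=1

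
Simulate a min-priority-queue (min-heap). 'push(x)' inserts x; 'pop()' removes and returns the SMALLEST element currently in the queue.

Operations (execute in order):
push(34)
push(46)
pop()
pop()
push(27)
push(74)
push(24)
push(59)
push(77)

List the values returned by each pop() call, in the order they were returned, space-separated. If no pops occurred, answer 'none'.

push(34): heap contents = [34]
push(46): heap contents = [34, 46]
pop() → 34: heap contents = [46]
pop() → 46: heap contents = []
push(27): heap contents = [27]
push(74): heap contents = [27, 74]
push(24): heap contents = [24, 27, 74]
push(59): heap contents = [24, 27, 59, 74]
push(77): heap contents = [24, 27, 59, 74, 77]

Answer: 34 46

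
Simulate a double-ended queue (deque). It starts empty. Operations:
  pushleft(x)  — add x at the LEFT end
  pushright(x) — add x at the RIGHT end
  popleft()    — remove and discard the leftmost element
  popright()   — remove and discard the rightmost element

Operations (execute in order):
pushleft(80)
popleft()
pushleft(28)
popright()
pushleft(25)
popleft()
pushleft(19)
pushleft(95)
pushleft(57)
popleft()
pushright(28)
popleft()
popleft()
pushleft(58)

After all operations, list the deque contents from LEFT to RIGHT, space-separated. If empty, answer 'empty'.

Answer: 58 28

Derivation:
pushleft(80): [80]
popleft(): []
pushleft(28): [28]
popright(): []
pushleft(25): [25]
popleft(): []
pushleft(19): [19]
pushleft(95): [95, 19]
pushleft(57): [57, 95, 19]
popleft(): [95, 19]
pushright(28): [95, 19, 28]
popleft(): [19, 28]
popleft(): [28]
pushleft(58): [58, 28]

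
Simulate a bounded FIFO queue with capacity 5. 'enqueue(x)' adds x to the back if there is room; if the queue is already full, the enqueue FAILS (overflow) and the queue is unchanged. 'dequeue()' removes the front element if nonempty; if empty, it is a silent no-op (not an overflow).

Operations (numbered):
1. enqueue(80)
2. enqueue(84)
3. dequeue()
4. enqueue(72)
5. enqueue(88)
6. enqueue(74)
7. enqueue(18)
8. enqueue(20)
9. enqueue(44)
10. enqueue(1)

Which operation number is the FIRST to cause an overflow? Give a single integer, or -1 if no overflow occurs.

Answer: 8

Derivation:
1. enqueue(80): size=1
2. enqueue(84): size=2
3. dequeue(): size=1
4. enqueue(72): size=2
5. enqueue(88): size=3
6. enqueue(74): size=4
7. enqueue(18): size=5
8. enqueue(20): size=5=cap → OVERFLOW (fail)
9. enqueue(44): size=5=cap → OVERFLOW (fail)
10. enqueue(1): size=5=cap → OVERFLOW (fail)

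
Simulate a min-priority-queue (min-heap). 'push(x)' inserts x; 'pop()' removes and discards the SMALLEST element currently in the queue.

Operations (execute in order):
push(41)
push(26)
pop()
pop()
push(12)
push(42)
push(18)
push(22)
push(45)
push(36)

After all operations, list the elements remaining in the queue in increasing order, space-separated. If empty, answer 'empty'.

push(41): heap contents = [41]
push(26): heap contents = [26, 41]
pop() → 26: heap contents = [41]
pop() → 41: heap contents = []
push(12): heap contents = [12]
push(42): heap contents = [12, 42]
push(18): heap contents = [12, 18, 42]
push(22): heap contents = [12, 18, 22, 42]
push(45): heap contents = [12, 18, 22, 42, 45]
push(36): heap contents = [12, 18, 22, 36, 42, 45]

Answer: 12 18 22 36 42 45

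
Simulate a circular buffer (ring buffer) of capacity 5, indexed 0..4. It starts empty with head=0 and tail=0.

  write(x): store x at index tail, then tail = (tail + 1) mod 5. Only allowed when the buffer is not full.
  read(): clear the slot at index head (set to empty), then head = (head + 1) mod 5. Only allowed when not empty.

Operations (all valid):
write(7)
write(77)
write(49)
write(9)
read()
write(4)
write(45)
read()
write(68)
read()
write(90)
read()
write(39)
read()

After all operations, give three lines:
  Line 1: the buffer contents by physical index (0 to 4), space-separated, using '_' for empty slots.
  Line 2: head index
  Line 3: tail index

write(7): buf=[7 _ _ _ _], head=0, tail=1, size=1
write(77): buf=[7 77 _ _ _], head=0, tail=2, size=2
write(49): buf=[7 77 49 _ _], head=0, tail=3, size=3
write(9): buf=[7 77 49 9 _], head=0, tail=4, size=4
read(): buf=[_ 77 49 9 _], head=1, tail=4, size=3
write(4): buf=[_ 77 49 9 4], head=1, tail=0, size=4
write(45): buf=[45 77 49 9 4], head=1, tail=1, size=5
read(): buf=[45 _ 49 9 4], head=2, tail=1, size=4
write(68): buf=[45 68 49 9 4], head=2, tail=2, size=5
read(): buf=[45 68 _ 9 4], head=3, tail=2, size=4
write(90): buf=[45 68 90 9 4], head=3, tail=3, size=5
read(): buf=[45 68 90 _ 4], head=4, tail=3, size=4
write(39): buf=[45 68 90 39 4], head=4, tail=4, size=5
read(): buf=[45 68 90 39 _], head=0, tail=4, size=4

Answer: 45 68 90 39 _
0
4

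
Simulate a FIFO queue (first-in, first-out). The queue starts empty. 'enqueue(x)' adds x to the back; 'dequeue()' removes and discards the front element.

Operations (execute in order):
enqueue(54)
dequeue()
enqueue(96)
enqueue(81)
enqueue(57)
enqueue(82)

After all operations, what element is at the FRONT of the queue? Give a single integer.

Answer: 96

Derivation:
enqueue(54): queue = [54]
dequeue(): queue = []
enqueue(96): queue = [96]
enqueue(81): queue = [96, 81]
enqueue(57): queue = [96, 81, 57]
enqueue(82): queue = [96, 81, 57, 82]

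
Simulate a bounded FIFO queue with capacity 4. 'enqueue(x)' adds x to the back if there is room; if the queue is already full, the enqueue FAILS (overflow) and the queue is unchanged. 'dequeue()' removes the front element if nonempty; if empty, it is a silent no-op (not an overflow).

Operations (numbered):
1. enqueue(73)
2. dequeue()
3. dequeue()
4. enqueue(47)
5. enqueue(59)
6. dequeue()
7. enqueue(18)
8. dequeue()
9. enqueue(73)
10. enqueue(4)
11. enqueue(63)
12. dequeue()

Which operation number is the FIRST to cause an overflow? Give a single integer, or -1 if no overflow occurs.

1. enqueue(73): size=1
2. dequeue(): size=0
3. dequeue(): empty, no-op, size=0
4. enqueue(47): size=1
5. enqueue(59): size=2
6. dequeue(): size=1
7. enqueue(18): size=2
8. dequeue(): size=1
9. enqueue(73): size=2
10. enqueue(4): size=3
11. enqueue(63): size=4
12. dequeue(): size=3

Answer: -1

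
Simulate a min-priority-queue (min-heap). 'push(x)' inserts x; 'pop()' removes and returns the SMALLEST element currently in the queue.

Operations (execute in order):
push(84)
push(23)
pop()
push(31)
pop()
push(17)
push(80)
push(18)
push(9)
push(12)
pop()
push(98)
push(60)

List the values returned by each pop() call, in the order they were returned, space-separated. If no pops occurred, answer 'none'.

push(84): heap contents = [84]
push(23): heap contents = [23, 84]
pop() → 23: heap contents = [84]
push(31): heap contents = [31, 84]
pop() → 31: heap contents = [84]
push(17): heap contents = [17, 84]
push(80): heap contents = [17, 80, 84]
push(18): heap contents = [17, 18, 80, 84]
push(9): heap contents = [9, 17, 18, 80, 84]
push(12): heap contents = [9, 12, 17, 18, 80, 84]
pop() → 9: heap contents = [12, 17, 18, 80, 84]
push(98): heap contents = [12, 17, 18, 80, 84, 98]
push(60): heap contents = [12, 17, 18, 60, 80, 84, 98]

Answer: 23 31 9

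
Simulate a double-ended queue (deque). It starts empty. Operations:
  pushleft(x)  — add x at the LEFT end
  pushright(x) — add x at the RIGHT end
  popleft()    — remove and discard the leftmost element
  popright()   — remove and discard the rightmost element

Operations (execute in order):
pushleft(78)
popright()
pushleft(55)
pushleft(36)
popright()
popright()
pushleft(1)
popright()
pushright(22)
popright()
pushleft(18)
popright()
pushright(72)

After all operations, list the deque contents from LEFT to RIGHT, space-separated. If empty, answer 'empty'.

pushleft(78): [78]
popright(): []
pushleft(55): [55]
pushleft(36): [36, 55]
popright(): [36]
popright(): []
pushleft(1): [1]
popright(): []
pushright(22): [22]
popright(): []
pushleft(18): [18]
popright(): []
pushright(72): [72]

Answer: 72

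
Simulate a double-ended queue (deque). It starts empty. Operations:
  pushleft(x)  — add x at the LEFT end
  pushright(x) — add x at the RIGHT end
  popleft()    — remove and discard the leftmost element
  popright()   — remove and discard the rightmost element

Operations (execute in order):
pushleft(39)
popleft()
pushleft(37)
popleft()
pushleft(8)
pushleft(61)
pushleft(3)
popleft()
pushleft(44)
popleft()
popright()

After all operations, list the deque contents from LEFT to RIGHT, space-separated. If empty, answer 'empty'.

Answer: 61

Derivation:
pushleft(39): [39]
popleft(): []
pushleft(37): [37]
popleft(): []
pushleft(8): [8]
pushleft(61): [61, 8]
pushleft(3): [3, 61, 8]
popleft(): [61, 8]
pushleft(44): [44, 61, 8]
popleft(): [61, 8]
popright(): [61]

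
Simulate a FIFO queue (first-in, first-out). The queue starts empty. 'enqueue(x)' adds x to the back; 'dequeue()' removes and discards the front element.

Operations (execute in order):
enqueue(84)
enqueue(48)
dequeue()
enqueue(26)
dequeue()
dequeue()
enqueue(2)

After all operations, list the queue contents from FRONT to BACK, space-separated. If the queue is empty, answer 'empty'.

Answer: 2

Derivation:
enqueue(84): [84]
enqueue(48): [84, 48]
dequeue(): [48]
enqueue(26): [48, 26]
dequeue(): [26]
dequeue(): []
enqueue(2): [2]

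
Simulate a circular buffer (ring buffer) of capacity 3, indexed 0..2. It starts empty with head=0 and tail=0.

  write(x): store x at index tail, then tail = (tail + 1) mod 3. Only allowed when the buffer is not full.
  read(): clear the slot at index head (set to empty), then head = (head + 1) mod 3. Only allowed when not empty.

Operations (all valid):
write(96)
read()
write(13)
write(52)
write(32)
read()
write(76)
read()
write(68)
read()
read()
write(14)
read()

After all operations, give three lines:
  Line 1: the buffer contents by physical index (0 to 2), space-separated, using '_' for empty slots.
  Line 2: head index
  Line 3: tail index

write(96): buf=[96 _ _], head=0, tail=1, size=1
read(): buf=[_ _ _], head=1, tail=1, size=0
write(13): buf=[_ 13 _], head=1, tail=2, size=1
write(52): buf=[_ 13 52], head=1, tail=0, size=2
write(32): buf=[32 13 52], head=1, tail=1, size=3
read(): buf=[32 _ 52], head=2, tail=1, size=2
write(76): buf=[32 76 52], head=2, tail=2, size=3
read(): buf=[32 76 _], head=0, tail=2, size=2
write(68): buf=[32 76 68], head=0, tail=0, size=3
read(): buf=[_ 76 68], head=1, tail=0, size=2
read(): buf=[_ _ 68], head=2, tail=0, size=1
write(14): buf=[14 _ 68], head=2, tail=1, size=2
read(): buf=[14 _ _], head=0, tail=1, size=1

Answer: 14 _ _
0
1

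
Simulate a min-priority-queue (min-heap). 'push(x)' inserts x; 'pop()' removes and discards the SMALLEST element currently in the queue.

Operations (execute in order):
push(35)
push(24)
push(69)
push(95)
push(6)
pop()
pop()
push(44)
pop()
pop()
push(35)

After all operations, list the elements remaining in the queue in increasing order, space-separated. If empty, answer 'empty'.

push(35): heap contents = [35]
push(24): heap contents = [24, 35]
push(69): heap contents = [24, 35, 69]
push(95): heap contents = [24, 35, 69, 95]
push(6): heap contents = [6, 24, 35, 69, 95]
pop() → 6: heap contents = [24, 35, 69, 95]
pop() → 24: heap contents = [35, 69, 95]
push(44): heap contents = [35, 44, 69, 95]
pop() → 35: heap contents = [44, 69, 95]
pop() → 44: heap contents = [69, 95]
push(35): heap contents = [35, 69, 95]

Answer: 35 69 95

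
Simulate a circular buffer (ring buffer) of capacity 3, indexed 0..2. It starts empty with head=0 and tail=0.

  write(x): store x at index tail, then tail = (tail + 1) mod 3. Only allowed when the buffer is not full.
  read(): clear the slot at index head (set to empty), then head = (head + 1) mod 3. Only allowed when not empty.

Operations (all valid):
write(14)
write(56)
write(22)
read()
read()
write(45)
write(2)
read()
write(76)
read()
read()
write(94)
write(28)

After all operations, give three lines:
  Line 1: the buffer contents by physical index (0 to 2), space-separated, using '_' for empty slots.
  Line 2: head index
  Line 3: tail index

Answer: 94 28 76
2
2

Derivation:
write(14): buf=[14 _ _], head=0, tail=1, size=1
write(56): buf=[14 56 _], head=0, tail=2, size=2
write(22): buf=[14 56 22], head=0, tail=0, size=3
read(): buf=[_ 56 22], head=1, tail=0, size=2
read(): buf=[_ _ 22], head=2, tail=0, size=1
write(45): buf=[45 _ 22], head=2, tail=1, size=2
write(2): buf=[45 2 22], head=2, tail=2, size=3
read(): buf=[45 2 _], head=0, tail=2, size=2
write(76): buf=[45 2 76], head=0, tail=0, size=3
read(): buf=[_ 2 76], head=1, tail=0, size=2
read(): buf=[_ _ 76], head=2, tail=0, size=1
write(94): buf=[94 _ 76], head=2, tail=1, size=2
write(28): buf=[94 28 76], head=2, tail=2, size=3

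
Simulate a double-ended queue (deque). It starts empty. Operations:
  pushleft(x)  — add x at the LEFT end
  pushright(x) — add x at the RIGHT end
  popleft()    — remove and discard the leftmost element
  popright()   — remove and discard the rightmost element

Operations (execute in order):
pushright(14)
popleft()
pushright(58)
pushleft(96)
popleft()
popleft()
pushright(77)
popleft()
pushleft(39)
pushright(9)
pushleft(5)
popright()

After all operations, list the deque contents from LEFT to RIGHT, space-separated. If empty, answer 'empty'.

pushright(14): [14]
popleft(): []
pushright(58): [58]
pushleft(96): [96, 58]
popleft(): [58]
popleft(): []
pushright(77): [77]
popleft(): []
pushleft(39): [39]
pushright(9): [39, 9]
pushleft(5): [5, 39, 9]
popright(): [5, 39]

Answer: 5 39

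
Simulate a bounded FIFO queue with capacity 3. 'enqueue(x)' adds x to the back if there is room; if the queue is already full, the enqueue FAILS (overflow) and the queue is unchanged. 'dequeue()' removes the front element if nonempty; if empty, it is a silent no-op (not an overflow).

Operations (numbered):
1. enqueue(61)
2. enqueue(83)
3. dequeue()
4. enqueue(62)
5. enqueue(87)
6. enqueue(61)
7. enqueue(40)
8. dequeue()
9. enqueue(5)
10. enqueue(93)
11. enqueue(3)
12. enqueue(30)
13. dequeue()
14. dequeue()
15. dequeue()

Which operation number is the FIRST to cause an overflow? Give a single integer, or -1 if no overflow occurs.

1. enqueue(61): size=1
2. enqueue(83): size=2
3. dequeue(): size=1
4. enqueue(62): size=2
5. enqueue(87): size=3
6. enqueue(61): size=3=cap → OVERFLOW (fail)
7. enqueue(40): size=3=cap → OVERFLOW (fail)
8. dequeue(): size=2
9. enqueue(5): size=3
10. enqueue(93): size=3=cap → OVERFLOW (fail)
11. enqueue(3): size=3=cap → OVERFLOW (fail)
12. enqueue(30): size=3=cap → OVERFLOW (fail)
13. dequeue(): size=2
14. dequeue(): size=1
15. dequeue(): size=0

Answer: 6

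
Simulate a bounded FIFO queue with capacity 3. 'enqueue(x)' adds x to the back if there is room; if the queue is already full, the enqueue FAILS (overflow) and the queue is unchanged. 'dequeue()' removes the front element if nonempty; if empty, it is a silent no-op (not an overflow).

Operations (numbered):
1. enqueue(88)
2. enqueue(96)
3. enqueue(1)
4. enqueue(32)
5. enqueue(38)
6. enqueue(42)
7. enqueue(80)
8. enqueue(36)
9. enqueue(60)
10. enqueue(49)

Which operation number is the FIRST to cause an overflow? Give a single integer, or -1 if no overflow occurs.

Answer: 4

Derivation:
1. enqueue(88): size=1
2. enqueue(96): size=2
3. enqueue(1): size=3
4. enqueue(32): size=3=cap → OVERFLOW (fail)
5. enqueue(38): size=3=cap → OVERFLOW (fail)
6. enqueue(42): size=3=cap → OVERFLOW (fail)
7. enqueue(80): size=3=cap → OVERFLOW (fail)
8. enqueue(36): size=3=cap → OVERFLOW (fail)
9. enqueue(60): size=3=cap → OVERFLOW (fail)
10. enqueue(49): size=3=cap → OVERFLOW (fail)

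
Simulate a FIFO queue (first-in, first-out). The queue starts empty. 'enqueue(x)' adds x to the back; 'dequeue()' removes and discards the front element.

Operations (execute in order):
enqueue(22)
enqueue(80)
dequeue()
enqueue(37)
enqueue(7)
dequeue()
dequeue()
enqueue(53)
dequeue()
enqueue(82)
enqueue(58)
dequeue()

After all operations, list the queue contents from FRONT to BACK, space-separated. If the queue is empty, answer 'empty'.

enqueue(22): [22]
enqueue(80): [22, 80]
dequeue(): [80]
enqueue(37): [80, 37]
enqueue(7): [80, 37, 7]
dequeue(): [37, 7]
dequeue(): [7]
enqueue(53): [7, 53]
dequeue(): [53]
enqueue(82): [53, 82]
enqueue(58): [53, 82, 58]
dequeue(): [82, 58]

Answer: 82 58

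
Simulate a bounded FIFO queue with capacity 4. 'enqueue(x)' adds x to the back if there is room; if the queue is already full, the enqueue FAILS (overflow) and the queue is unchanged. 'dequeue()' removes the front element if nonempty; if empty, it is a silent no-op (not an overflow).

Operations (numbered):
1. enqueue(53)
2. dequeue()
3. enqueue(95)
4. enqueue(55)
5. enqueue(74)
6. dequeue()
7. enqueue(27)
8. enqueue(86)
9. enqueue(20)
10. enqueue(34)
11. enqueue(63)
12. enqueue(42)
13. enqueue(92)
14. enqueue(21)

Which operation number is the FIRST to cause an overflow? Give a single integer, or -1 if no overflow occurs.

1. enqueue(53): size=1
2. dequeue(): size=0
3. enqueue(95): size=1
4. enqueue(55): size=2
5. enqueue(74): size=3
6. dequeue(): size=2
7. enqueue(27): size=3
8. enqueue(86): size=4
9. enqueue(20): size=4=cap → OVERFLOW (fail)
10. enqueue(34): size=4=cap → OVERFLOW (fail)
11. enqueue(63): size=4=cap → OVERFLOW (fail)
12. enqueue(42): size=4=cap → OVERFLOW (fail)
13. enqueue(92): size=4=cap → OVERFLOW (fail)
14. enqueue(21): size=4=cap → OVERFLOW (fail)

Answer: 9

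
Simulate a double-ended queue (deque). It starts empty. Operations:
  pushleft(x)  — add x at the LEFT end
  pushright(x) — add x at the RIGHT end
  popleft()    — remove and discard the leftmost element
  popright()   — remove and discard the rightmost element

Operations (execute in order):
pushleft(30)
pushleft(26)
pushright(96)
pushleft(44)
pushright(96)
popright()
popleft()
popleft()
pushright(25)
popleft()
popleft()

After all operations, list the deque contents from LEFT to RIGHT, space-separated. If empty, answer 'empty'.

Answer: 25

Derivation:
pushleft(30): [30]
pushleft(26): [26, 30]
pushright(96): [26, 30, 96]
pushleft(44): [44, 26, 30, 96]
pushright(96): [44, 26, 30, 96, 96]
popright(): [44, 26, 30, 96]
popleft(): [26, 30, 96]
popleft(): [30, 96]
pushright(25): [30, 96, 25]
popleft(): [96, 25]
popleft(): [25]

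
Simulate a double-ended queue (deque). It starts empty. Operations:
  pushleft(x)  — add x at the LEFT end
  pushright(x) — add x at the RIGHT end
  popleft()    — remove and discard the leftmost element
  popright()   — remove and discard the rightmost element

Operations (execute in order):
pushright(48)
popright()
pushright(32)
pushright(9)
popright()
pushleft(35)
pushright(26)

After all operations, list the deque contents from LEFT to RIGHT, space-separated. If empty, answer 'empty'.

pushright(48): [48]
popright(): []
pushright(32): [32]
pushright(9): [32, 9]
popright(): [32]
pushleft(35): [35, 32]
pushright(26): [35, 32, 26]

Answer: 35 32 26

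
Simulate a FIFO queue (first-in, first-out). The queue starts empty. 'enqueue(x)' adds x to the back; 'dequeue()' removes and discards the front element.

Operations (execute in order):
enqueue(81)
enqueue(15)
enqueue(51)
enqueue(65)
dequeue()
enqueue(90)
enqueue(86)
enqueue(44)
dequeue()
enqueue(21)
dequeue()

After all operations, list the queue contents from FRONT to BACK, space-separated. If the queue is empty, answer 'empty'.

Answer: 65 90 86 44 21

Derivation:
enqueue(81): [81]
enqueue(15): [81, 15]
enqueue(51): [81, 15, 51]
enqueue(65): [81, 15, 51, 65]
dequeue(): [15, 51, 65]
enqueue(90): [15, 51, 65, 90]
enqueue(86): [15, 51, 65, 90, 86]
enqueue(44): [15, 51, 65, 90, 86, 44]
dequeue(): [51, 65, 90, 86, 44]
enqueue(21): [51, 65, 90, 86, 44, 21]
dequeue(): [65, 90, 86, 44, 21]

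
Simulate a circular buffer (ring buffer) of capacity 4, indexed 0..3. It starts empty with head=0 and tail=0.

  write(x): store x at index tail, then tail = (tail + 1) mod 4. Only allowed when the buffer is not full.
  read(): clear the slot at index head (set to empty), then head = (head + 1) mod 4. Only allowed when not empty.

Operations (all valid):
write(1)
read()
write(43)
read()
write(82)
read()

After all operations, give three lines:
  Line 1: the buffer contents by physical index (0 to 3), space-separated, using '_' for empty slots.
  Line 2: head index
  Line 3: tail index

write(1): buf=[1 _ _ _], head=0, tail=1, size=1
read(): buf=[_ _ _ _], head=1, tail=1, size=0
write(43): buf=[_ 43 _ _], head=1, tail=2, size=1
read(): buf=[_ _ _ _], head=2, tail=2, size=0
write(82): buf=[_ _ 82 _], head=2, tail=3, size=1
read(): buf=[_ _ _ _], head=3, tail=3, size=0

Answer: _ _ _ _
3
3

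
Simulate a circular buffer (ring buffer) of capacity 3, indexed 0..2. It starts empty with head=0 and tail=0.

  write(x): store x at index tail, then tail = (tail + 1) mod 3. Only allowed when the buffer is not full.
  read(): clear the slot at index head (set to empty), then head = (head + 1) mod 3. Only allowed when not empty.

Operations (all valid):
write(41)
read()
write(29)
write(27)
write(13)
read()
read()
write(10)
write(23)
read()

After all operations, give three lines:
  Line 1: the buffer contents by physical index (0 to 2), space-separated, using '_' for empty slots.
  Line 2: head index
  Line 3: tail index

Answer: _ 10 23
1
0

Derivation:
write(41): buf=[41 _ _], head=0, tail=1, size=1
read(): buf=[_ _ _], head=1, tail=1, size=0
write(29): buf=[_ 29 _], head=1, tail=2, size=1
write(27): buf=[_ 29 27], head=1, tail=0, size=2
write(13): buf=[13 29 27], head=1, tail=1, size=3
read(): buf=[13 _ 27], head=2, tail=1, size=2
read(): buf=[13 _ _], head=0, tail=1, size=1
write(10): buf=[13 10 _], head=0, tail=2, size=2
write(23): buf=[13 10 23], head=0, tail=0, size=3
read(): buf=[_ 10 23], head=1, tail=0, size=2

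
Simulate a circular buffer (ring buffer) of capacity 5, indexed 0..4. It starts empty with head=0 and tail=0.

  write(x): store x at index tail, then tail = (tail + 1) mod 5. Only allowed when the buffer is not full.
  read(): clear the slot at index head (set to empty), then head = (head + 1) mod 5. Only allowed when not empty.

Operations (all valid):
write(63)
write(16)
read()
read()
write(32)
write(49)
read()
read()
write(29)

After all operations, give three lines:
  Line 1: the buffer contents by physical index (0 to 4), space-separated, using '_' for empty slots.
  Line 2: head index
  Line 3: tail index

Answer: _ _ _ _ 29
4
0

Derivation:
write(63): buf=[63 _ _ _ _], head=0, tail=1, size=1
write(16): buf=[63 16 _ _ _], head=0, tail=2, size=2
read(): buf=[_ 16 _ _ _], head=1, tail=2, size=1
read(): buf=[_ _ _ _ _], head=2, tail=2, size=0
write(32): buf=[_ _ 32 _ _], head=2, tail=3, size=1
write(49): buf=[_ _ 32 49 _], head=2, tail=4, size=2
read(): buf=[_ _ _ 49 _], head=3, tail=4, size=1
read(): buf=[_ _ _ _ _], head=4, tail=4, size=0
write(29): buf=[_ _ _ _ 29], head=4, tail=0, size=1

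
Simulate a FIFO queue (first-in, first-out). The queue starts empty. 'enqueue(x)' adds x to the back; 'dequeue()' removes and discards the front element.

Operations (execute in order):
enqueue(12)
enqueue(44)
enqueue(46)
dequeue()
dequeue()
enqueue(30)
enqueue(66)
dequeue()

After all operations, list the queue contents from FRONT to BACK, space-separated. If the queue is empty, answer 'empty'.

Answer: 30 66

Derivation:
enqueue(12): [12]
enqueue(44): [12, 44]
enqueue(46): [12, 44, 46]
dequeue(): [44, 46]
dequeue(): [46]
enqueue(30): [46, 30]
enqueue(66): [46, 30, 66]
dequeue(): [30, 66]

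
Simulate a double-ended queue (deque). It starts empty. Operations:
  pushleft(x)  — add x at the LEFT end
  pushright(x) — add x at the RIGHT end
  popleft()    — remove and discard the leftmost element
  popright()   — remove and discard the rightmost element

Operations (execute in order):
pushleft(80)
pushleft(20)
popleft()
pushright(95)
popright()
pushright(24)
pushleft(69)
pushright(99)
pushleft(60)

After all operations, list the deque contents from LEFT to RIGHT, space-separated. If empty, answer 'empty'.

Answer: 60 69 80 24 99

Derivation:
pushleft(80): [80]
pushleft(20): [20, 80]
popleft(): [80]
pushright(95): [80, 95]
popright(): [80]
pushright(24): [80, 24]
pushleft(69): [69, 80, 24]
pushright(99): [69, 80, 24, 99]
pushleft(60): [60, 69, 80, 24, 99]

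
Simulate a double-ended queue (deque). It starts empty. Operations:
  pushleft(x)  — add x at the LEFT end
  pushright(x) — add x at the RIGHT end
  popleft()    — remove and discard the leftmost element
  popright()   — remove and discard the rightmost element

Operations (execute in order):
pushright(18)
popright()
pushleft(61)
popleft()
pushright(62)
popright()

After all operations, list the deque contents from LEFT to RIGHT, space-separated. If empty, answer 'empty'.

Answer: empty

Derivation:
pushright(18): [18]
popright(): []
pushleft(61): [61]
popleft(): []
pushright(62): [62]
popright(): []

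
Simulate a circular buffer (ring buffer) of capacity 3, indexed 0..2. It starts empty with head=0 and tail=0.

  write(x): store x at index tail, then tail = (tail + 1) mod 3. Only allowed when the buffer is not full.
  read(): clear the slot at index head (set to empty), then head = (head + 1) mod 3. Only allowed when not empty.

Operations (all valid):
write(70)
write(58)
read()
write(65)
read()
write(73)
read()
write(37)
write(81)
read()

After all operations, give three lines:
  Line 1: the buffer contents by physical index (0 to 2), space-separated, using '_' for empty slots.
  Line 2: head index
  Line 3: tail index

Answer: _ 37 81
1
0

Derivation:
write(70): buf=[70 _ _], head=0, tail=1, size=1
write(58): buf=[70 58 _], head=0, tail=2, size=2
read(): buf=[_ 58 _], head=1, tail=2, size=1
write(65): buf=[_ 58 65], head=1, tail=0, size=2
read(): buf=[_ _ 65], head=2, tail=0, size=1
write(73): buf=[73 _ 65], head=2, tail=1, size=2
read(): buf=[73 _ _], head=0, tail=1, size=1
write(37): buf=[73 37 _], head=0, tail=2, size=2
write(81): buf=[73 37 81], head=0, tail=0, size=3
read(): buf=[_ 37 81], head=1, tail=0, size=2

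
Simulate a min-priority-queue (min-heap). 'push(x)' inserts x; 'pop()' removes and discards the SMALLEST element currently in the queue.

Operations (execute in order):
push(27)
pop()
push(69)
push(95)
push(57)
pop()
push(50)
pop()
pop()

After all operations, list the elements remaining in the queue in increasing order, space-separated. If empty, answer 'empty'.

push(27): heap contents = [27]
pop() → 27: heap contents = []
push(69): heap contents = [69]
push(95): heap contents = [69, 95]
push(57): heap contents = [57, 69, 95]
pop() → 57: heap contents = [69, 95]
push(50): heap contents = [50, 69, 95]
pop() → 50: heap contents = [69, 95]
pop() → 69: heap contents = [95]

Answer: 95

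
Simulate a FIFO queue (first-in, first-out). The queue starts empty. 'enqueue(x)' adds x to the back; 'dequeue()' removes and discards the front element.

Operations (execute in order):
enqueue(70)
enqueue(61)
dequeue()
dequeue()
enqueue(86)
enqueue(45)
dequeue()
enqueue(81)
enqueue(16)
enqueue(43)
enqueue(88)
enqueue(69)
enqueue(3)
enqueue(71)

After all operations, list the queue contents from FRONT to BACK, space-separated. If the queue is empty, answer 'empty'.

enqueue(70): [70]
enqueue(61): [70, 61]
dequeue(): [61]
dequeue(): []
enqueue(86): [86]
enqueue(45): [86, 45]
dequeue(): [45]
enqueue(81): [45, 81]
enqueue(16): [45, 81, 16]
enqueue(43): [45, 81, 16, 43]
enqueue(88): [45, 81, 16, 43, 88]
enqueue(69): [45, 81, 16, 43, 88, 69]
enqueue(3): [45, 81, 16, 43, 88, 69, 3]
enqueue(71): [45, 81, 16, 43, 88, 69, 3, 71]

Answer: 45 81 16 43 88 69 3 71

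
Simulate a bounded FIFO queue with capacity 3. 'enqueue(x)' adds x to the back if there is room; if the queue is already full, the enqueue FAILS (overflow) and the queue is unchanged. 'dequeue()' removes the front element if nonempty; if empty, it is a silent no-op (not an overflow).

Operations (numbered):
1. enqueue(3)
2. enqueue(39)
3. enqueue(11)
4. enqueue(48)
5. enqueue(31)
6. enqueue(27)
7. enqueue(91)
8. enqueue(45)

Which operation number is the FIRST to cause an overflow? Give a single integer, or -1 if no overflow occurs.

Answer: 4

Derivation:
1. enqueue(3): size=1
2. enqueue(39): size=2
3. enqueue(11): size=3
4. enqueue(48): size=3=cap → OVERFLOW (fail)
5. enqueue(31): size=3=cap → OVERFLOW (fail)
6. enqueue(27): size=3=cap → OVERFLOW (fail)
7. enqueue(91): size=3=cap → OVERFLOW (fail)
8. enqueue(45): size=3=cap → OVERFLOW (fail)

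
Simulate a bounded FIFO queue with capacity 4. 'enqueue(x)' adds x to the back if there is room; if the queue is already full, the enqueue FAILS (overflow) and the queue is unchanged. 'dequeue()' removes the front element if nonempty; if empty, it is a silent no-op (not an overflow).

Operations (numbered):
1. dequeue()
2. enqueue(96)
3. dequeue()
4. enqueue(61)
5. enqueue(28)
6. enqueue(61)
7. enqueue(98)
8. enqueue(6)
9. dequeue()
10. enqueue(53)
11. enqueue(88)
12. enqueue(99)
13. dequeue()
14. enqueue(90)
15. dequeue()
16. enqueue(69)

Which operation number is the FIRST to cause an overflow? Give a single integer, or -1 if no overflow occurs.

1. dequeue(): empty, no-op, size=0
2. enqueue(96): size=1
3. dequeue(): size=0
4. enqueue(61): size=1
5. enqueue(28): size=2
6. enqueue(61): size=3
7. enqueue(98): size=4
8. enqueue(6): size=4=cap → OVERFLOW (fail)
9. dequeue(): size=3
10. enqueue(53): size=4
11. enqueue(88): size=4=cap → OVERFLOW (fail)
12. enqueue(99): size=4=cap → OVERFLOW (fail)
13. dequeue(): size=3
14. enqueue(90): size=4
15. dequeue(): size=3
16. enqueue(69): size=4

Answer: 8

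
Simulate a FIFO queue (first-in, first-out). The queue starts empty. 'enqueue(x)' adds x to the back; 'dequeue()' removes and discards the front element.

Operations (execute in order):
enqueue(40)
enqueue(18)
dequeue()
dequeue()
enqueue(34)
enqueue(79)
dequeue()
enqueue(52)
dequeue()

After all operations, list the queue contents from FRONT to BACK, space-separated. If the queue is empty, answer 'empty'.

Answer: 52

Derivation:
enqueue(40): [40]
enqueue(18): [40, 18]
dequeue(): [18]
dequeue(): []
enqueue(34): [34]
enqueue(79): [34, 79]
dequeue(): [79]
enqueue(52): [79, 52]
dequeue(): [52]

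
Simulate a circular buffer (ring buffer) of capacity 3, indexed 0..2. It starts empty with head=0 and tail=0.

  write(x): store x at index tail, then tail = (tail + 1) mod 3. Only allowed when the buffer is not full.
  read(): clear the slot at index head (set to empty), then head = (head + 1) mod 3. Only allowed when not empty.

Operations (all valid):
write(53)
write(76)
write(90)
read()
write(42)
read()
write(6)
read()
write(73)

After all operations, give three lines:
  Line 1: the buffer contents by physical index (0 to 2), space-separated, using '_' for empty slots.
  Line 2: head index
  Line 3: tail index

write(53): buf=[53 _ _], head=0, tail=1, size=1
write(76): buf=[53 76 _], head=0, tail=2, size=2
write(90): buf=[53 76 90], head=0, tail=0, size=3
read(): buf=[_ 76 90], head=1, tail=0, size=2
write(42): buf=[42 76 90], head=1, tail=1, size=3
read(): buf=[42 _ 90], head=2, tail=1, size=2
write(6): buf=[42 6 90], head=2, tail=2, size=3
read(): buf=[42 6 _], head=0, tail=2, size=2
write(73): buf=[42 6 73], head=0, tail=0, size=3

Answer: 42 6 73
0
0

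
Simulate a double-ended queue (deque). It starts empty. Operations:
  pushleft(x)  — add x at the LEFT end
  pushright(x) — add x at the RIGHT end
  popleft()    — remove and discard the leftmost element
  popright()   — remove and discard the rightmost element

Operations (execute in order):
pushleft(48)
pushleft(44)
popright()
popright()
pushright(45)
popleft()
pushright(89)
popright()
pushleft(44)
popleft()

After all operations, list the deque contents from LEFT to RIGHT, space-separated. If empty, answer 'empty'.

Answer: empty

Derivation:
pushleft(48): [48]
pushleft(44): [44, 48]
popright(): [44]
popright(): []
pushright(45): [45]
popleft(): []
pushright(89): [89]
popright(): []
pushleft(44): [44]
popleft(): []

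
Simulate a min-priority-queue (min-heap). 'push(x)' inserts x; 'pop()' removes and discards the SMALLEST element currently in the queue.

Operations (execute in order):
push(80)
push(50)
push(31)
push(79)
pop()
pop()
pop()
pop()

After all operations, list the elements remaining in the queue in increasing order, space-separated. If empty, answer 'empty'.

Answer: empty

Derivation:
push(80): heap contents = [80]
push(50): heap contents = [50, 80]
push(31): heap contents = [31, 50, 80]
push(79): heap contents = [31, 50, 79, 80]
pop() → 31: heap contents = [50, 79, 80]
pop() → 50: heap contents = [79, 80]
pop() → 79: heap contents = [80]
pop() → 80: heap contents = []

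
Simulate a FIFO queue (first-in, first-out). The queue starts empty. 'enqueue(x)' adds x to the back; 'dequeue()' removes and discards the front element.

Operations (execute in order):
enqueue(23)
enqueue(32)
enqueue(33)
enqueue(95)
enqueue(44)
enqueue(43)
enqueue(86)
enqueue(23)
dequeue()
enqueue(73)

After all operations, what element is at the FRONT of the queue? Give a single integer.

enqueue(23): queue = [23]
enqueue(32): queue = [23, 32]
enqueue(33): queue = [23, 32, 33]
enqueue(95): queue = [23, 32, 33, 95]
enqueue(44): queue = [23, 32, 33, 95, 44]
enqueue(43): queue = [23, 32, 33, 95, 44, 43]
enqueue(86): queue = [23, 32, 33, 95, 44, 43, 86]
enqueue(23): queue = [23, 32, 33, 95, 44, 43, 86, 23]
dequeue(): queue = [32, 33, 95, 44, 43, 86, 23]
enqueue(73): queue = [32, 33, 95, 44, 43, 86, 23, 73]

Answer: 32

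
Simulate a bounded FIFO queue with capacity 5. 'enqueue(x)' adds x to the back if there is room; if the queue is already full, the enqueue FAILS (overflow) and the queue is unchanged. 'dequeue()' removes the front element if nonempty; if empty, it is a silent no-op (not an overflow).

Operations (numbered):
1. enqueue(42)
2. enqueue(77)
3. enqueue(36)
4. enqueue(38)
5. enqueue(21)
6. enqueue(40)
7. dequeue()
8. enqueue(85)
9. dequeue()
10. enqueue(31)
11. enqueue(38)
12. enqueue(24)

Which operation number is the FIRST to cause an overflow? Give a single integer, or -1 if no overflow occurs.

Answer: 6

Derivation:
1. enqueue(42): size=1
2. enqueue(77): size=2
3. enqueue(36): size=3
4. enqueue(38): size=4
5. enqueue(21): size=5
6. enqueue(40): size=5=cap → OVERFLOW (fail)
7. dequeue(): size=4
8. enqueue(85): size=5
9. dequeue(): size=4
10. enqueue(31): size=5
11. enqueue(38): size=5=cap → OVERFLOW (fail)
12. enqueue(24): size=5=cap → OVERFLOW (fail)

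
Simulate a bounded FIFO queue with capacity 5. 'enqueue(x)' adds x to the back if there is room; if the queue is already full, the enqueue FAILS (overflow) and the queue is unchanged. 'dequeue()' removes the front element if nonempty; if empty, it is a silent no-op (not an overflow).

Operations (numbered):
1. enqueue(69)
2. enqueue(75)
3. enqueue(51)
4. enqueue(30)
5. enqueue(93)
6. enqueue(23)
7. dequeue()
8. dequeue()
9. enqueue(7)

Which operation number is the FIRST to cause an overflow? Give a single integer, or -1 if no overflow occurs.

1. enqueue(69): size=1
2. enqueue(75): size=2
3. enqueue(51): size=3
4. enqueue(30): size=4
5. enqueue(93): size=5
6. enqueue(23): size=5=cap → OVERFLOW (fail)
7. dequeue(): size=4
8. dequeue(): size=3
9. enqueue(7): size=4

Answer: 6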